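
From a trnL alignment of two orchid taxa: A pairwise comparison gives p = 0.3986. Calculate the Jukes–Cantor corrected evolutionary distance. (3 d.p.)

0.569

d = −(3/4) ln(1 − 4p/3) = −0.75 ln(1 − 0.531467) = −0.75 ln(0.468533)
  = −0.75 × (-0.758149) = 0.568612 substitutions/site.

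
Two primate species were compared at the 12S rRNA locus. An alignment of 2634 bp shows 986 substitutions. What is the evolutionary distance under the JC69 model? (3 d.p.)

0.519

p = 986/2634 ≈ 0.374336.
d = −(3/4) ln(1 − 4p/3) = −0.75 ln(1 − 0.499115) = −0.75 ln(0.500885)
  = −0.75 × (-0.691379) = 0.518534 substitutions/site.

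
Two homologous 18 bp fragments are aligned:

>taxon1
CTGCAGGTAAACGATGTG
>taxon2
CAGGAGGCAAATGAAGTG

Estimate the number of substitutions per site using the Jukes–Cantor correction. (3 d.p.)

0.347

The sequences differ at 5 of 18 sites (2, 4, 8, 12, 15), so p = 5/18 ≈ 0.277778.
d = −(3/4) ln(1 − 4p/3) = −0.75 ln(1 − 0.370371) = −0.75 ln(0.629629)
  = −0.75 × (-0.462625) = 0.346969 substitutions/site.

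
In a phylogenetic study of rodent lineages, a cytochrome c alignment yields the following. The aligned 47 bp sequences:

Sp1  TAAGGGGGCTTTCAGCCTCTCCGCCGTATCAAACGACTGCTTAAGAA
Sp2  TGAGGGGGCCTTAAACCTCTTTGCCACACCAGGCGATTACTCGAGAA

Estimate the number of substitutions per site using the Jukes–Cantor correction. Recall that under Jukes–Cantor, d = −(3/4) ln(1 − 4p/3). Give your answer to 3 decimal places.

The sequences differ at 15 of 47 sites, so p = 15/47 ≈ 0.319149.
d = −(3/4) ln(1 − 4p/3) = −0.75 ln(1 − 0.425532) = −0.75 ln(0.574468)
  = −0.75 × (-0.554311) = 0.415733 substitutions/site.

0.416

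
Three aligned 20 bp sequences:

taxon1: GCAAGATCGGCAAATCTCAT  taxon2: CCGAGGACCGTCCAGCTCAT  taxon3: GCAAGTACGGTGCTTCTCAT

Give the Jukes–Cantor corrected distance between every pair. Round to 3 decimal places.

d(taxon1,taxon2) = 0.687, d(taxon1,taxon3) = 0.383, d(taxon2,taxon3) = 0.471

taxon1–taxon2: 9/20 sites differ → p = 0.45, d = −0.75 ln(1 − 0.6) = 0.687218 ≈ 0.687.
taxon1–taxon3: 6/20 sites differ → p = 0.3, d = −0.75 ln(1 − 0.4) = 0.383119 ≈ 0.383.
taxon2–taxon3: 7/20 sites differ → p = 0.35, d = −0.75 ln(1 − 0.466667) = 0.471457 ≈ 0.471.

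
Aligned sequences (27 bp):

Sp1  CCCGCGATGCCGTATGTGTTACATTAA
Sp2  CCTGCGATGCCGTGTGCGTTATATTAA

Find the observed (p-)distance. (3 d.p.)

The sequences differ at 4 of 27 positions (sites 3, 14, 17, 22).
p = 4/27 = 0.148148… ≈ 0.148 (to 3 d.p.).

0.148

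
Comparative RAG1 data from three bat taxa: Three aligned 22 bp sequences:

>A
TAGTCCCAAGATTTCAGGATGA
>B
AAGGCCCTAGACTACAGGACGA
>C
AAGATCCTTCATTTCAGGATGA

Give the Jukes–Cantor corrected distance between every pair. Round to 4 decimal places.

A–B: 6/22 sites differ → p ≈ 0.272727, d = −0.75 ln(1 − 0.363636) = 0.338988 ≈ 0.3390.
A–C: 6/22 sites differ → p ≈ 0.272727, d = −0.75 ln(1 − 0.363636) = 0.338988 ≈ 0.3390.
B–C: 7/22 sites differ → p ≈ 0.318182, d = −0.75 ln(1 − 0.424243) = 0.414052 ≈ 0.4141.

d(A,B) = 0.3390, d(A,C) = 0.3390, d(B,C) = 0.4141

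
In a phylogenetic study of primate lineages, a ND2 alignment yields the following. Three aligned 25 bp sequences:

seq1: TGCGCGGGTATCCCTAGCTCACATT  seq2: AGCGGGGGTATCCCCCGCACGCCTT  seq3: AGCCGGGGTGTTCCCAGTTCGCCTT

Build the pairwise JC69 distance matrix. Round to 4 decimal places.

seq1–seq2: 7/25 sites differ → p = 0.28, d = −0.75 ln(1 − 0.373333) = 0.350505 ≈ 0.3505.
seq1–seq3: 9/25 sites differ → p = 0.36, d = −0.75 ln(1 − 0.48) = 0.490445 ≈ 0.4904.
seq2–seq3: 6/25 sites differ → p = 0.24, d = −0.75 ln(1 − 0.32) = 0.289247 ≈ 0.2892.

d(seq1,seq2) = 0.3505, d(seq1,seq3) = 0.4904, d(seq2,seq3) = 0.2892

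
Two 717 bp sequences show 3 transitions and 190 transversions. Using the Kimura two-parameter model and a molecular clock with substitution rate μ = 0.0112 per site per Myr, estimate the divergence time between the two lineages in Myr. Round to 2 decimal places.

15.55

P = 3/717 ≈ 0.004184 and Q = 190/717 ≈ 0.264993.
Under the Kimura two-parameter model, d = −½ ln(1 − 2P − Q) − ¼ ln(1 − 2Q).
1 − 2P − Q = 0.726639, giving −½ ln(0.726639) = 0.159663.
1 − 2Q = 0.470014, giving −¼ ln(0.470014) = 0.188748.
d = 0.159663 + 0.188748 = 0.348411.
Under a molecular clock d = 2μt, so t = d/(2μ) = 0.348411 / (2 × 0.0112) = 15.55 Myr.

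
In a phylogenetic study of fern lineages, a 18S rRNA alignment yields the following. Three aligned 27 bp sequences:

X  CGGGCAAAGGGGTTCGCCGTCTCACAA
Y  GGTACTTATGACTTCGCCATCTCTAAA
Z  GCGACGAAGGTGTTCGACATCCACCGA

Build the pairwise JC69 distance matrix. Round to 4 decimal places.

d(X,Y) = 0.5876, d(X,Z) = 0.5876, d(Y,Z) = 0.7704

X–Y: 11/27 sites differ → p ≈ 0.407407, d = −0.75 ln(1 − 0.543209) = 0.587647 ≈ 0.5876.
X–Z: 11/27 sites differ → p ≈ 0.407407, d = −0.75 ln(1 − 0.543209) = 0.587647 ≈ 0.5876.
Y–Z: 13/27 sites differ → p ≈ 0.481481, d = −0.75 ln(1 − 0.641975) = 0.770364 ≈ 0.7704.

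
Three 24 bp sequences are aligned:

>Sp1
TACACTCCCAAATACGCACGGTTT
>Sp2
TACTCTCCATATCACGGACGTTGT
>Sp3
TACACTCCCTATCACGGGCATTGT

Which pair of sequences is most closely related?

Sp1–Sp2: 8/24 differ, p = 0.333, d = 0.441.
Sp1–Sp3: 8/24 differ, p = 0.333, d = 0.441.
Sp2–Sp3: 4/24 differ, p = 0.167, d = 0.188.
The smallest distance is between Sp2 and Sp3.

Sp2 and Sp3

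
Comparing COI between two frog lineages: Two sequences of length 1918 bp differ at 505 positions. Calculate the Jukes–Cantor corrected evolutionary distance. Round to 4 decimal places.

p = 505/1918 ≈ 0.263295.
d = −(3/4) ln(1 − 4p/3) = −0.75 ln(1 − 0.35106) = −0.75 ln(0.64894)
  = −0.75 × (-0.432415) = 0.324311 substitutions/site.

0.3243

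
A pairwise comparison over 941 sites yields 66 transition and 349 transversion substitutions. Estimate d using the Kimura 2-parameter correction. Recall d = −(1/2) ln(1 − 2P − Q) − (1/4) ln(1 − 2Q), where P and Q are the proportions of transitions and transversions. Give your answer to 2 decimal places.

P = 66/941 ≈ 0.070138 and Q = 349/941 ≈ 0.370882.
Under the Kimura two-parameter model, d = −½ ln(1 − 2P − Q) − ¼ ln(1 − 2Q).
1 − 2P − Q = 0.488842, giving −½ ln(0.488842) = 0.357858.
1 − 2Q = 0.258236, giving −¼ ln(0.258236) = 0.338470.
d = 0.357858 + 0.338470 = 0.696328.

0.70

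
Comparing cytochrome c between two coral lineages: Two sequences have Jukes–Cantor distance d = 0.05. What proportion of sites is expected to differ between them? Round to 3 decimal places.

p = (3/4)(1 − e^(−4d/3)) = 0.75 × (1 − e^(-0.066667)) = 0.75 × (1 − 0.935507) = 0.048370.

0.048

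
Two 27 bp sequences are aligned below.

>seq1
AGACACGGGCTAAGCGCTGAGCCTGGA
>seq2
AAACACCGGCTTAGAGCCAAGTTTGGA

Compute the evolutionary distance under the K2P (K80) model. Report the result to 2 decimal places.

Of 27 sites, 5 differences are transitions and 3 are transversions, so P = 5/27 ≈ 0.185185 and Q = 3/27 ≈ 0.111111.
Under the Kimura two-parameter model, d = −½ ln(1 − 2P − Q) − ¼ ln(1 − 2Q).
1 − 2P − Q = 0.518519, giving −½ ln(0.518519) = 0.328389.
1 − 2Q = 0.777778, giving −¼ ln(0.777778) = 0.062829.
d = 0.328389 + 0.062829 = 0.391218.

0.39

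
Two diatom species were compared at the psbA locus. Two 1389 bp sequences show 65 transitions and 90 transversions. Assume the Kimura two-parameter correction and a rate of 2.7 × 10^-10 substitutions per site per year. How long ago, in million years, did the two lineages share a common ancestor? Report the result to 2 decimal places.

P = 65/1389 ≈ 0.046796 and Q = 90/1389 ≈ 0.064795.
Under the Kimura two-parameter model, d = −½ ln(1 − 2P − Q) − ¼ ln(1 − 2Q).
1 − 2P − Q = 0.841613, giving −½ ln(0.841613) = 0.086217.
1 − 2Q = 0.87041, giving −¼ ln(0.87041) = 0.034698.
d = 0.086217 + 0.034698 = 0.120915.
Under a molecular clock d = 2μt, so t = d/(2μ) = 0.120915 / (2 × 2.7 × 10^-10) = 223.92 million years.

223.92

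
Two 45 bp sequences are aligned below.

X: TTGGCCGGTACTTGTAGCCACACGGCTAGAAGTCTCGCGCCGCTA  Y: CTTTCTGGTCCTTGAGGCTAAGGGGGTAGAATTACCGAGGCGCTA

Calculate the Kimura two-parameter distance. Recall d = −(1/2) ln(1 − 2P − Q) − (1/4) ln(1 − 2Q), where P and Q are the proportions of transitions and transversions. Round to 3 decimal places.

0.526

Of 45 sites, 6 differences are transitions and 11 are transversions, so P = 6/45 ≈ 0.133333 and Q = 11/45 ≈ 0.244444.
Under the Kimura two-parameter model, d = −½ ln(1 − 2P − Q) − ¼ ln(1 − 2Q).
1 − 2P − Q = 0.48889, giving −½ ln(0.48889) = 0.357809.
1 − 2Q = 0.511112, giving −¼ ln(0.511112) = 0.167792.
d = 0.357809 + 0.167792 = 0.525601.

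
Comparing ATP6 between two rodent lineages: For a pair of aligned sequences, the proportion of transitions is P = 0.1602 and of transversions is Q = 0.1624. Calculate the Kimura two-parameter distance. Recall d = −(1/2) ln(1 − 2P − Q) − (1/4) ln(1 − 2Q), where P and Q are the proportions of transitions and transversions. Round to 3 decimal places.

0.428

Under the Kimura two-parameter model, d = −½ ln(1 − 2P − Q) − ¼ ln(1 − 2Q).
1 − 2P − Q = 0.5172, giving −½ ln(0.5172) = 0.329663.
1 − 2Q = 0.6752, giving −¼ ln(0.6752) = 0.098187.
d = 0.329663 + 0.098187 = 0.427850.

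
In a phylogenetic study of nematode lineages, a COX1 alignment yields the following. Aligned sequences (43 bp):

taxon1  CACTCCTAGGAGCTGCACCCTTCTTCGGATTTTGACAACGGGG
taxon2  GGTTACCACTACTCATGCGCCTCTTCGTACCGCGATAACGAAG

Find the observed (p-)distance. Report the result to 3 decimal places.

The sequences differ at 23 of 43 positions.
p = 23/43 = 0.534883… ≈ 0.535 (to 3 d.p.).

0.535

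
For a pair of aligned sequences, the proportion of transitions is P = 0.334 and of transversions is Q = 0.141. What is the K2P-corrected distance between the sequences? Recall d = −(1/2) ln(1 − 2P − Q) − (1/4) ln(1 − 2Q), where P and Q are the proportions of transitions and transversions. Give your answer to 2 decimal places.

Under the Kimura two-parameter model, d = −½ ln(1 − 2P − Q) − ¼ ln(1 − 2Q).
1 − 2P − Q = 0.191, giving −½ ln(0.191) = 0.827741.
1 − 2Q = 0.718, giving −¼ ln(0.718) = 0.082821.
d = 0.827741 + 0.082821 = 0.910562.

0.91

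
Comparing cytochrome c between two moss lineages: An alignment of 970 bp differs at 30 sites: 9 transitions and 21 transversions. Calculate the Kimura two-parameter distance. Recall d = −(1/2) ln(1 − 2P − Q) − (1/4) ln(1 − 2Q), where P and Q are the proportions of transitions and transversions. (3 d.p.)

P = 9/970 ≈ 0.009278 and Q = 21/970 ≈ 0.021649.
Under the Kimura two-parameter model, d = −½ ln(1 − 2P − Q) − ¼ ln(1 − 2Q).
1 − 2P − Q = 0.959795, giving −½ ln(0.959795) = 0.020518.
1 − 2Q = 0.956702, giving −¼ ln(0.956702) = 0.011066.
d = 0.020518 + 0.011066 = 0.031584.

0.032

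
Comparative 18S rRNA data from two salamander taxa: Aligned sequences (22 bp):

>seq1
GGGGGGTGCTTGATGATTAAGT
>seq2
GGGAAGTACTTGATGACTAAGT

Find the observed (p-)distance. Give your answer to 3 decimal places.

0.182

The sequences differ at 4 of 22 positions (sites 4, 5, 8, 17).
p = 4/22 = 0.181818… ≈ 0.182 (to 3 d.p.).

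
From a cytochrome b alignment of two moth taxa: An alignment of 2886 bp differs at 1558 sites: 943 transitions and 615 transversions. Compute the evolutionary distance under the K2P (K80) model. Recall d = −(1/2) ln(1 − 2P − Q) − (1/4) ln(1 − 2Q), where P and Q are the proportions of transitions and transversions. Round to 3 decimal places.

1.146

P = 943/2886 ≈ 0.32675 and Q = 615/2886 ≈ 0.213098.
Under the Kimura two-parameter model, d = −½ ln(1 − 2P − Q) − ¼ ln(1 − 2Q).
1 − 2P − Q = 0.133402, giving −½ ln(0.133402) = 1.007194.
1 − 2Q = 0.573804, giving −¼ ln(0.573804) = 0.138867.
d = 1.007194 + 0.138867 = 1.146061.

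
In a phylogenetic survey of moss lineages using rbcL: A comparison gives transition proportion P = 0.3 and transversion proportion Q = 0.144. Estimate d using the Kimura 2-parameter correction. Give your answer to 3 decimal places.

0.766

Under the Kimura two-parameter model, d = −½ ln(1 − 2P − Q) − ¼ ln(1 − 2Q).
1 − 2P − Q = 0.256, giving −½ ln(0.256) = 0.681289.
1 − 2Q = 0.712, giving −¼ ln(0.712) = 0.084919.
d = 0.681289 + 0.084919 = 0.766208.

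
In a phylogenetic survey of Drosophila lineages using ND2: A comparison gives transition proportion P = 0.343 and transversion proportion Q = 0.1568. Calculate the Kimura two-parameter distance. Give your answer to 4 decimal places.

1.0192

Under the Kimura two-parameter model, d = −½ ln(1 − 2P − Q) − ¼ ln(1 − 2Q).
1 − 2P − Q = 0.1572, giving −½ ln(0.1572) = 0.925118.
1 − 2Q = 0.6864, giving −¼ ln(0.6864) = 0.094074.
d = 0.925118 + 0.094074 = 1.019192.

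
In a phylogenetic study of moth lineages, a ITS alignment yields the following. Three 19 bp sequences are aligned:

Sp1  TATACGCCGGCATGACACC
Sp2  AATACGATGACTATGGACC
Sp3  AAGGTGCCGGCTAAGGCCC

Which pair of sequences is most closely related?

Sp1–Sp2: 9/19 differ, p = 0.474, d = 0.749.
Sp1–Sp3: 10/19 differ, p = 0.526, d = 0.907.
Sp2–Sp3: 8/19 differ, p = 0.421, d = 0.618.
The smallest distance is between Sp2 and Sp3.

Sp2 and Sp3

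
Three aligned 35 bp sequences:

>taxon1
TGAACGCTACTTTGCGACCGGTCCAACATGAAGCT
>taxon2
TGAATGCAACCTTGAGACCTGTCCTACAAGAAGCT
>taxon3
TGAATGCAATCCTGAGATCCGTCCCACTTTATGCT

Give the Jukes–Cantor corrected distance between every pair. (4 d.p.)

d(taxon1,taxon2) = 0.2326, d(taxon1,taxon3) = 0.4582, d(taxon2,taxon3) = 0.3149

taxon1–taxon2: 7/35 sites differ → p = 0.2, d = −0.75 ln(1 − 0.266667) = 0.232617 ≈ 0.2326.
taxon1–taxon3: 12/35 sites differ → p ≈ 0.342857, d = −0.75 ln(1 − 0.457143) = 0.458182 ≈ 0.4582.
taxon2–taxon3: 9/35 sites differ → p ≈ 0.257143, d = −0.75 ln(1 − 0.342857) = 0.314890 ≈ 0.3149.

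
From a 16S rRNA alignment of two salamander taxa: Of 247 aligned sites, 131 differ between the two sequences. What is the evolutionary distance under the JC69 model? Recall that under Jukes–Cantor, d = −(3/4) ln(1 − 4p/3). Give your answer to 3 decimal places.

0.921

p = 131/247 ≈ 0.530364.
d = −(3/4) ln(1 − 4p/3) = −0.75 ln(1 − 0.707152) = −0.75 ln(0.292848)
  = −0.75 × (-1.228102) = 0.921077 substitutions/site.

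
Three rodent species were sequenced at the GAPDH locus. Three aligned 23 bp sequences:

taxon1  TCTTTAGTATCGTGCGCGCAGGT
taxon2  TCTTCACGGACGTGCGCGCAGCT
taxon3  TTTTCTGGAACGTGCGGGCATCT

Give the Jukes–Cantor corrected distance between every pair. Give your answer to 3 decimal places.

d(taxon1,taxon2) = 0.321, d(taxon1,taxon3) = 0.467, d(taxon2,taxon3) = 0.321

taxon1–taxon2: 6/23 sites differ → p ≈ 0.26087, d = −0.75 ln(1 − 0.347827) = 0.320584 ≈ 0.321.
taxon1–taxon3: 8/23 sites differ → p ≈ 0.347826, d = −0.75 ln(1 − 0.463768) = 0.467391 ≈ 0.467.
taxon2–taxon3: 6/23 sites differ → p ≈ 0.26087, d = −0.75 ln(1 − 0.347827) = 0.320584 ≈ 0.321.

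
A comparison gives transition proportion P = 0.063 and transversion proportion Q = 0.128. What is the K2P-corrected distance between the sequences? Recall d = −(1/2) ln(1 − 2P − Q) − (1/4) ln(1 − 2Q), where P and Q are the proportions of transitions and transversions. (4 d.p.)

0.2204

Under the Kimura two-parameter model, d = −½ ln(1 − 2P − Q) − ¼ ln(1 − 2Q).
1 − 2P − Q = 0.746, giving −½ ln(0.746) = 0.146515.
1 − 2Q = 0.744, giving −¼ ln(0.744) = 0.073929.
d = 0.146515 + 0.073929 = 0.220444.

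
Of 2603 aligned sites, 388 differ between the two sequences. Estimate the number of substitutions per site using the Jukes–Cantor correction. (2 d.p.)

p = 388/2603 ≈ 0.149059.
d = −(3/4) ln(1 − 4p/3) = −0.75 ln(1 − 0.198745) = −0.75 ln(0.801255)
  = −0.75 × (-0.221576) = 0.166182 substitutions/site.

0.17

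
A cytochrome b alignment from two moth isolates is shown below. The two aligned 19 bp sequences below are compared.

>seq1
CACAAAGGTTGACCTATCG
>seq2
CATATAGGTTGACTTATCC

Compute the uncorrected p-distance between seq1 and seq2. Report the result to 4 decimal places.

0.2105

The sequences differ at 4 of 19 positions (sites 3, 5, 14, 19).
p = 4/19 = 0.210526… ≈ 0.2105 (to 4 d.p.).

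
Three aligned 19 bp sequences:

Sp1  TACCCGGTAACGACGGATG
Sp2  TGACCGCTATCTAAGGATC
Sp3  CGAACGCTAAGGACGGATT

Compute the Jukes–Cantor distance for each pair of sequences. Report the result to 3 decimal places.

Sp1–Sp2: 7/19 sites differ → p ≈ 0.368421, d = −0.75 ln(1 − 0.491228) = 0.506816 ≈ 0.507.
Sp1–Sp3: 7/19 sites differ → p ≈ 0.368421, d = −0.75 ln(1 − 0.491228) = 0.506816 ≈ 0.507.
Sp2–Sp3: 7/19 sites differ → p ≈ 0.368421, d = −0.75 ln(1 − 0.491228) = 0.506816 ≈ 0.507.

d(Sp1,Sp2) = 0.507, d(Sp1,Sp3) = 0.507, d(Sp2,Sp3) = 0.507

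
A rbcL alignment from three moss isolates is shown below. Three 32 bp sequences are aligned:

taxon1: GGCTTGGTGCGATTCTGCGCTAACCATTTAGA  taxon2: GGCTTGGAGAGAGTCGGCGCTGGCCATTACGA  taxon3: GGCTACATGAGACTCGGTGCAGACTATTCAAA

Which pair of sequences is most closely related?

taxon1 and taxon2

taxon1–taxon2: 8/32 differ, p = 0.250, d = 0.304.
taxon1–taxon3: 12/32 differ, p = 0.375, d = 0.520.
taxon2–taxon3: 12/32 differ, p = 0.375, d = 0.520.
The smallest distance is between taxon1 and taxon2.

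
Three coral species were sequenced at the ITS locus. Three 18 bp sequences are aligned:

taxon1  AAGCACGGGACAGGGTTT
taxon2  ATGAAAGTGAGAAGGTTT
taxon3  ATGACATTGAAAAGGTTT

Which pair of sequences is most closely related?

taxon1–taxon2: 6/18 differ, p = 0.333, d = 0.441.
taxon1–taxon3: 8/18 differ, p = 0.444, d = 0.673.
taxon2–taxon3: 3/18 differ, p = 0.167, d = 0.188.
The smallest distance is between taxon2 and taxon3.

taxon2 and taxon3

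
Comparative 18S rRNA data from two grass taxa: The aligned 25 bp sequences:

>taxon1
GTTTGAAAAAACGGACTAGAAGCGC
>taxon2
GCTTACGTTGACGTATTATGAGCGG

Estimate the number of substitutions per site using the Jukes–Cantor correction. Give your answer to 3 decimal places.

0.766

The sequences differ at 12 of 25 sites, so p = 12/25 = 0.48.
d = −(3/4) ln(1 − 4p/3) = −0.75 ln(1 − 0.64) = −0.75 ln(0.36)
  = −0.75 × (-1.021651) = 0.766238 substitutions/site.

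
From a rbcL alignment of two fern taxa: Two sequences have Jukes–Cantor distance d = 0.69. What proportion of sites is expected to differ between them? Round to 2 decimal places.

p = (3/4)(1 − e^(−4d/3)) = 0.75 × (1 − e^(-0.92)) = 0.75 × (1 − 0.398519) = 0.451111.

0.45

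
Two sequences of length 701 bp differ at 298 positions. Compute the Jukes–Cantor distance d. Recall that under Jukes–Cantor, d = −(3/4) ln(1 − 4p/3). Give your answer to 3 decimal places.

0.627

p = 298/701 ≈ 0.425107.
d = −(3/4) ln(1 − 4p/3) = −0.75 ln(1 − 0.566809) = −0.75 ln(0.433191)
  = −0.75 × (-0.836577) = 0.627433 substitutions/site.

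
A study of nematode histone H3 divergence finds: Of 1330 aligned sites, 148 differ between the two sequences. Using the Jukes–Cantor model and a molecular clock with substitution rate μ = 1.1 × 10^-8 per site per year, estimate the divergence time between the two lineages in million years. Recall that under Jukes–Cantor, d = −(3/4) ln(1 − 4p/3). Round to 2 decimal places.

5.48

p = 148/1330 ≈ 0.111278.
d = −(3/4) ln(1 − 4p/3) = −0.75 ln(1 − 0.148371) = −0.75 ln(0.851629)
  = −0.75 × (-0.160604) = 0.120453 substitutions/site.
Under a molecular clock d = 2μt, so t = d/(2μ) = 0.120453 / (2 × 1.1 × 10^-8) = 5.48 million years.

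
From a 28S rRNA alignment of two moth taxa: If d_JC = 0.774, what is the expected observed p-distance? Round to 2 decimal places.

0.48

p = (3/4)(1 − e^(−4d/3)) = 0.75 × (1 − e^(-1.032)) = 0.75 × (1 − 0.356294) = 0.482780.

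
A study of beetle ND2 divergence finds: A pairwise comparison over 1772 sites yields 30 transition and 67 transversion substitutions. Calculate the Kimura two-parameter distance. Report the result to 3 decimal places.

0.057

P = 30/1772 ≈ 0.01693 and Q = 67/1772 ≈ 0.03781.
Under the Kimura two-parameter model, d = −½ ln(1 − 2P − Q) − ¼ ln(1 − 2Q).
1 − 2P − Q = 0.92833, giving −½ ln(0.92833) = 0.037184.
1 − 2Q = 0.92438, giving −¼ ln(0.92438) = 0.019658.
d = 0.037184 + 0.019658 = 0.056842.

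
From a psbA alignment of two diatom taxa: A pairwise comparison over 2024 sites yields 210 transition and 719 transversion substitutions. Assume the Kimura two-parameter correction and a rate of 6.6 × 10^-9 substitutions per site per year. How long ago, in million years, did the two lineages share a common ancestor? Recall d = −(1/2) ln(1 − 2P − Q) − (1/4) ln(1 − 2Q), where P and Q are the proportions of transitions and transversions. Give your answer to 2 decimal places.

54.81

P = 210/2024 ≈ 0.103755 and Q = 719/2024 ≈ 0.355237.
Under the Kimura two-parameter model, d = −½ ln(1 − 2P − Q) − ¼ ln(1 − 2Q).
1 − 2P − Q = 0.437253, giving −½ ln(0.437253) = 0.413622.
1 − 2Q = 0.289526, giving −¼ ln(0.289526) = 0.309878.
d = 0.413622 + 0.309878 = 0.723500.
Under a molecular clock d = 2μt, so t = d/(2μ) = 0.723500 / (2 × 6.6 × 10^-9) = 54.81 million years.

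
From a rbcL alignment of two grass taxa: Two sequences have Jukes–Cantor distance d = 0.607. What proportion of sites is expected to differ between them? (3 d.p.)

p = (3/4)(1 − e^(−4d/3)) = 0.75 × (1 − e^(-0.809333)) = 0.75 × (1 − 0.445155) = 0.416134.

0.416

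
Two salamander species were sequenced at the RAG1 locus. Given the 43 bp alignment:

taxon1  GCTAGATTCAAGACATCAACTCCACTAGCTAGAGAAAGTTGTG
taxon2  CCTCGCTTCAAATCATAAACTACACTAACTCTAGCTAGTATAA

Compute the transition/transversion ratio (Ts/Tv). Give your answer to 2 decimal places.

0.23

Transitions are A↔G and C↔T; transversions are all other mismatches.
Transitions: 3. Transversions: 13.
R = 3/13 = 0.230769… ≈ 0.23 (to 2 d.p.).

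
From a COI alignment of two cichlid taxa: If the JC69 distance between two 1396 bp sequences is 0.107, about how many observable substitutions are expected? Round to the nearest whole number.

Invert JC69: p = (3/4)(1 − e^(−4d/3)) = 0.75 × (1 − e^(-0.142667)) = 0.75 × (1 − 0.867043) = 0.099718.
Expected differing sites = pL ≈ 0.099718 × 1396 = 139.206328 ≈ 139.

139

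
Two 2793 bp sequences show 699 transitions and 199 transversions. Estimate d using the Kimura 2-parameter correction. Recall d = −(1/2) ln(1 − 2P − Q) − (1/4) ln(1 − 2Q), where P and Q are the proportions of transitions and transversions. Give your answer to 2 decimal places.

0.46

P = 699/2793 ≈ 0.250269 and Q = 199/2793 ≈ 0.07125.
Under the Kimura two-parameter model, d = −½ ln(1 − 2P − Q) − ¼ ln(1 − 2Q).
1 − 2P − Q = 0.428212, giving −½ ln(0.428212) = 0.424068.
1 − 2Q = 0.8575, giving −¼ ln(0.8575) = 0.038434.
d = 0.424068 + 0.038434 = 0.462502.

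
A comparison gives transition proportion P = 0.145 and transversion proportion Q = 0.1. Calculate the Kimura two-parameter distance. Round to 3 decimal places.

Under the Kimura two-parameter model, d = −½ ln(1 − 2P − Q) − ¼ ln(1 − 2Q).
1 − 2P − Q = 0.61, giving −½ ln(0.61) = 0.247148.
1 − 2Q = 0.8, giving −¼ ln(0.8) = 0.055786.
d = 0.247148 + 0.055786 = 0.302934.

0.303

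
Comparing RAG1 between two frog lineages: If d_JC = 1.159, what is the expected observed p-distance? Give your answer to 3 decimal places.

p = (3/4)(1 − e^(−4d/3)) = 0.75 × (1 − e^(-1.545333)) = 0.75 × (1 − 0.213241) = 0.590069.

0.590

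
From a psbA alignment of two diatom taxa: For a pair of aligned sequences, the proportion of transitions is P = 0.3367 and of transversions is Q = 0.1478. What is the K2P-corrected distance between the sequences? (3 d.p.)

Under the Kimura two-parameter model, d = −½ ln(1 − 2P − Q) − ¼ ln(1 − 2Q).
1 − 2P − Q = 0.1788, giving −½ ln(0.1788) = 0.860744.
1 − 2Q = 0.7044, giving −¼ ln(0.7044) = 0.087602.
d = 0.860744 + 0.087602 = 0.948346.

0.948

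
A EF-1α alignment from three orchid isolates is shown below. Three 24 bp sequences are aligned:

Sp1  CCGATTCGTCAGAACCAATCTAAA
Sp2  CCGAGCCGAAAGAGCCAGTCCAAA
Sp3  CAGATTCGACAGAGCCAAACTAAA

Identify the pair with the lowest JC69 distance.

Sp1 and Sp3

Sp1–Sp2: 7/24 differ, p = 0.292, d = 0.369.
Sp1–Sp3: 4/24 differ, p = 0.167, d = 0.188.
Sp2–Sp3: 7/24 differ, p = 0.292, d = 0.369.
The smallest distance is between Sp1 and Sp3.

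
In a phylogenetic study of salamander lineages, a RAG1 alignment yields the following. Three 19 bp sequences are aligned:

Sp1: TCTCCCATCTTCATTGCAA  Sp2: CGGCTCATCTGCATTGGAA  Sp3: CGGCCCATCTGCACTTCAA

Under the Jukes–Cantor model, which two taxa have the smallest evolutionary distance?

Sp2 and Sp3

Sp1–Sp2: 6/19 differ, p = 0.316, d = 0.410.
Sp1–Sp3: 6/19 differ, p = 0.316, d = 0.410.
Sp2–Sp3: 4/19 differ, p = 0.211, d = 0.247.
The smallest distance is between Sp2 and Sp3.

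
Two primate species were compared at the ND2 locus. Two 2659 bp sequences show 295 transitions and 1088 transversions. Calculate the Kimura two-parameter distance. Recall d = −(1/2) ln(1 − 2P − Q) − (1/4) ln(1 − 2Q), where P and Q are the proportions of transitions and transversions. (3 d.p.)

P = 295/2659 ≈ 0.110944 and Q = 1088/2659 ≈ 0.409176.
Under the Kimura two-parameter model, d = −½ ln(1 − 2P − Q) − ¼ ln(1 − 2Q).
1 − 2P − Q = 0.368936, giving −½ ln(0.368936) = 0.498566.
1 − 2Q = 0.181648, giving −¼ ln(0.181648) = 0.426421.
d = 0.498566 + 0.426421 = 0.924987.

0.925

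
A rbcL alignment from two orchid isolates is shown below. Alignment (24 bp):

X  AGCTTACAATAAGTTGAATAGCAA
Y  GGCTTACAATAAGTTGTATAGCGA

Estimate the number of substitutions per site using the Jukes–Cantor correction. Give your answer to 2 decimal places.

0.14

The sequences differ at 3 of 24 sites (1, 17, 23), so p = 3/24 = 0.125.
d = −(3/4) ln(1 − 4p/3) = −0.75 ln(1 − 0.166667) = −0.75 ln(0.833333)
  = −0.75 × (-0.182322) = 0.136742 substitutions/site.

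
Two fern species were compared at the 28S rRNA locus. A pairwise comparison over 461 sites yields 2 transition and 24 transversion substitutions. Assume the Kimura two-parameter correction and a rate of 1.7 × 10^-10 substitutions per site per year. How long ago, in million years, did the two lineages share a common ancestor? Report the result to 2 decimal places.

172.99

P = 2/461 ≈ 0.004338 and Q = 24/461 ≈ 0.052061.
Under the Kimura two-parameter model, d = −½ ln(1 − 2P − Q) − ¼ ln(1 − 2Q).
1 − 2P − Q = 0.939263, giving −½ ln(0.939263) = 0.031330.
1 − 2Q = 0.895878, giving −¼ ln(0.895878) = 0.027488.
d = 0.031330 + 0.027488 = 0.058818.
Under a molecular clock d = 2μt, so t = d/(2μ) = 0.058818 / (2 × 1.7 × 10^-10) = 172.99 million years.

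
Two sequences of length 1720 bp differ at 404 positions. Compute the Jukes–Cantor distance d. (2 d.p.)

p = 404/1720 ≈ 0.234884.
d = −(3/4) ln(1 − 4p/3) = −0.75 ln(1 − 0.313179) = −0.75 ln(0.686821)
  = −0.75 × (-0.375682) = 0.281762 substitutions/site.

0.28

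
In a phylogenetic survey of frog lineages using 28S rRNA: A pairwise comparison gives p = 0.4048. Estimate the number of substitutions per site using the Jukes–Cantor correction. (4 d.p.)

d = −(3/4) ln(1 − 4p/3) = −0.75 ln(1 − 0.539733) = −0.75 ln(0.460267)
  = −0.75 × (-0.775949) = 0.581962 substitutions/site.

0.5820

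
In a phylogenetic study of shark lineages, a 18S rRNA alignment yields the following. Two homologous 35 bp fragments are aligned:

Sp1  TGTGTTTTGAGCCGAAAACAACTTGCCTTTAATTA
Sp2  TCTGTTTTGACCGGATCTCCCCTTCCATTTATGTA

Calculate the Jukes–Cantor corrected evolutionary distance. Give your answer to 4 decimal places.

The sequences differ at 12 of 35 sites, so p = 12/35 ≈ 0.342857.
d = −(3/4) ln(1 − 4p/3) = −0.75 ln(1 − 0.457143) = −0.75 ln(0.542857)
  = −0.75 × (-0.610909) = 0.458182 substitutions/site.

0.4582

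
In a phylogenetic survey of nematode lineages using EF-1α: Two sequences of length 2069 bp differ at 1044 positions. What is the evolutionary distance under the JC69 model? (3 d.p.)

0.838

p = 1044/2069 ≈ 0.504592.
d = −(3/4) ln(1 − 4p/3) = −0.75 ln(1 − 0.672789) = −0.75 ln(0.327211)
  = −0.75 × (-1.117150) = 0.837863 substitutions/site.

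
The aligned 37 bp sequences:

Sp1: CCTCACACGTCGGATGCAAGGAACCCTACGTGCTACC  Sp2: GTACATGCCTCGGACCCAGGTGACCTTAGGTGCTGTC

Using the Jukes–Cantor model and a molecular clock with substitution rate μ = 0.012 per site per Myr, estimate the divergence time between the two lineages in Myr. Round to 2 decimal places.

24.30

The sequences differ at 15 of 37 sites, so p = 15/37 ≈ 0.405405.
d = −(3/4) ln(1 − 4p/3) = −0.75 ln(1 − 0.54054) = −0.75 ln(0.45946)
  = −0.75 × (-0.777703) = 0.583277 substitutions/site.
Under a molecular clock d = 2μt, so t = d/(2μ) = 0.583277 / (2 × 0.012) = 24.30 Myr.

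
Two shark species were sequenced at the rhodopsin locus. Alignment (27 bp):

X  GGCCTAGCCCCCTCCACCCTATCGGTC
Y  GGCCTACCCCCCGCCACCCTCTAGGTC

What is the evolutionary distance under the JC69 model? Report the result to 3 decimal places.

0.165

The sequences differ at 4 of 27 sites (7, 13, 21, 23), so p = 4/27 ≈ 0.148148.
d = −(3/4) ln(1 − 4p/3) = −0.75 ln(1 − 0.197531) = −0.75 ln(0.802469)
  = −0.75 × (-0.220062) = 0.165047 substitutions/site.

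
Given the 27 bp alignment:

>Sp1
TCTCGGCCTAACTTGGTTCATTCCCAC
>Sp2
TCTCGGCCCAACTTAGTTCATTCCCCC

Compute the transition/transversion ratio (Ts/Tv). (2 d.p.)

2.00

Transitions are A↔G and C↔T; transversions are all other mismatches.
Transitions: 2. Transversions: 1.
R = 2/1 = 2.00.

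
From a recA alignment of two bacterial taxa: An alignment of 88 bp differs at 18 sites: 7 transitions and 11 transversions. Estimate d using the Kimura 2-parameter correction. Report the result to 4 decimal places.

P = 7/88 ≈ 0.079545 and Q = 11/88 = 0.125.
Under the Kimura two-parameter model, d = −½ ln(1 − 2P − Q) − ¼ ln(1 − 2Q).
1 − 2P − Q = 0.71591, giving −½ ln(0.71591) = 0.167100.
1 − 2Q = 0.75, giving −¼ ln(0.75) = 0.071921.
d = 0.167100 + 0.071921 = 0.239021.

0.2390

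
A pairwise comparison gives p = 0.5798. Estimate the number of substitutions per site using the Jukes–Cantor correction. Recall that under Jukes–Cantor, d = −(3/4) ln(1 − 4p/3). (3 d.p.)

1.112

d = −(3/4) ln(1 − 4p/3) = −0.75 ln(1 − 0.773067) = −0.75 ln(0.226933)
  = −0.75 × (-1.483100) = 1.112325 substitutions/site.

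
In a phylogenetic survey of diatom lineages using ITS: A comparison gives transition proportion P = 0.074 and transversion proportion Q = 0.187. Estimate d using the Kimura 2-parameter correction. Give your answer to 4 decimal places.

Under the Kimura two-parameter model, d = −½ ln(1 − 2P − Q) − ¼ ln(1 − 2Q).
1 − 2P − Q = 0.665, giving −½ ln(0.665) = 0.203984.
1 − 2Q = 0.626, giving −¼ ln(0.626) = 0.117101.
d = 0.203984 + 0.117101 = 0.321085.

0.3211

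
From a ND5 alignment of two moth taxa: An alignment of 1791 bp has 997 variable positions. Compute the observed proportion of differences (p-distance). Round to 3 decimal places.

0.557

p = 997/1791 = 0.556672… ≈ 0.557 (to 3 d.p.).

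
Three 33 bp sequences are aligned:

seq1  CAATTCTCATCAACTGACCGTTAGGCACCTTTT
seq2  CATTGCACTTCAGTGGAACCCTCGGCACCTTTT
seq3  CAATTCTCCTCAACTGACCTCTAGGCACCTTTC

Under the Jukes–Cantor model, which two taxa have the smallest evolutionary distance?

seq1 and seq3

seq1–seq2: 11/33 differ, p = 0.333, d = 0.441.
seq1–seq3: 4/33 differ, p = 0.121, d = 0.132.
seq2–seq3: 11/33 differ, p = 0.333, d = 0.441.
The smallest distance is between seq1 and seq3.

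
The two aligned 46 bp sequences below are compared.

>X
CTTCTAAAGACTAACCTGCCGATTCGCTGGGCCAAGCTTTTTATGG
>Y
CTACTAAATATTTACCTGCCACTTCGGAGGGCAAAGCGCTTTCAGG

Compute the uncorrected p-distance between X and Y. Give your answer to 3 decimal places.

0.283

The sequences differ at 13 of 46 positions.
p = 13/46 = 0.282608… ≈ 0.283 (to 3 d.p.).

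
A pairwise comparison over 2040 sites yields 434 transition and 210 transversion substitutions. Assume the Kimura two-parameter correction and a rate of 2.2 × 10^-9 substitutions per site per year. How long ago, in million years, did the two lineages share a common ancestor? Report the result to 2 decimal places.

P = 434/2040 ≈ 0.212745 and Q = 210/2040 ≈ 0.102941.
Under the Kimura two-parameter model, d = −½ ln(1 − 2P − Q) − ¼ ln(1 − 2Q).
1 − 2P − Q = 0.471569, giving −½ ln(0.471569) = 0.375845.
1 − 2Q = 0.794118, giving −¼ ln(0.794118) = 0.057631.
d = 0.375845 + 0.057631 = 0.433476.
Under a molecular clock d = 2μt, so t = d/(2μ) = 0.433476 / (2 × 2.2 × 10^-9) = 98.52 million years.

98.52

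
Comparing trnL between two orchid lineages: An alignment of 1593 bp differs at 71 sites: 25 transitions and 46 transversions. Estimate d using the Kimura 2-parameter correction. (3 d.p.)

P = 25/1593 ≈ 0.015694 and Q = 46/1593 ≈ 0.028876.
Under the Kimura two-parameter model, d = −½ ln(1 − 2P − Q) − ¼ ln(1 − 2Q).
1 − 2P − Q = 0.939736, giving −½ ln(0.939736) = 0.031078.
1 − 2Q = 0.942248, giving −¼ ln(0.942248) = 0.014872.
d = 0.031078 + 0.014872 = 0.045950.

0.046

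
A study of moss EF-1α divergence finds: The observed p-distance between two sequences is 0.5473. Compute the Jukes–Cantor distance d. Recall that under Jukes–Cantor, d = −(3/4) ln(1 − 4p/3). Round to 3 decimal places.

d = −(3/4) ln(1 − 4p/3) = −0.75 ln(1 − 0.729733) = −0.75 ln(0.270267)
  = −0.75 × (-1.308345) = 0.981259 substitutions/site.

0.981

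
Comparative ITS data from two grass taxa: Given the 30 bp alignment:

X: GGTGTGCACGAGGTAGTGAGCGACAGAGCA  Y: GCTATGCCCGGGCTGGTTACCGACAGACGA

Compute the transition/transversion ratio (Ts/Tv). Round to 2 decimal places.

0.43

Transitions are A↔G and C↔T; transversions are all other mismatches.
Transitions: 3. Transversions: 7.
R = 3/7 = 0.428571… ≈ 0.43 (to 2 d.p.).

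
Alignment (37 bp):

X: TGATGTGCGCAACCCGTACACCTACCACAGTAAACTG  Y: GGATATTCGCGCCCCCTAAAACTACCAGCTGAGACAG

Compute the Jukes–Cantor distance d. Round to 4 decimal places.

The sequences differ at 14 of 37 sites, so p = 14/37 ≈ 0.378378.
d = −(3/4) ln(1 − 4p/3) = −0.75 ln(1 − 0.504504) = −0.75 ln(0.495496)
  = −0.75 × (-0.702196) = 0.526647 substitutions/site.

0.5266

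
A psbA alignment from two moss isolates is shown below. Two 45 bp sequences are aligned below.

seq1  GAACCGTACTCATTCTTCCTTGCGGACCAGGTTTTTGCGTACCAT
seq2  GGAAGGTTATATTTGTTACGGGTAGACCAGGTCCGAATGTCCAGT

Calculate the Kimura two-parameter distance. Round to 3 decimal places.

0.793

Of 45 sites, 8 differences are transitions and 14 are transversions, so P = 8/45 ≈ 0.177778 and Q = 14/45 ≈ 0.311111.
Under the Kimura two-parameter model, d = −½ ln(1 − 2P − Q) − ¼ ln(1 − 2Q).
1 − 2P − Q = 0.333333, giving −½ ln(0.333333) = 0.549307.
1 − 2Q = 0.377778, giving −¼ ln(0.377778) = 0.243362.
d = 0.549307 + 0.243362 = 0.792669.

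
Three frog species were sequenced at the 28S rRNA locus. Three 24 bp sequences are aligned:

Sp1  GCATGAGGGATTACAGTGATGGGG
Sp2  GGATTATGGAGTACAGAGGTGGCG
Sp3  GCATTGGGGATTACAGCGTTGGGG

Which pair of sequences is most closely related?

Sp1–Sp2: 7/24 differ, p = 0.292, d = 0.369.
Sp1–Sp3: 4/24 differ, p = 0.167, d = 0.188.
Sp2–Sp3: 7/24 differ, p = 0.292, d = 0.369.
The smallest distance is between Sp1 and Sp3.

Sp1 and Sp3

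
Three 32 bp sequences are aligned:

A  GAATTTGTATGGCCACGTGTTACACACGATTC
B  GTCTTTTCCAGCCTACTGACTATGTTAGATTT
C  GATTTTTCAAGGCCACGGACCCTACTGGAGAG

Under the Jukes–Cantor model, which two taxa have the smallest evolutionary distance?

B and C

A–B: 18/32 differ, p = 0.563, d = 1.040.
A–C: 15/32 differ, p = 0.469, d = 0.736.
B–C: 14/32 differ, p = 0.438, d = 0.657.
The smallest distance is between B and C.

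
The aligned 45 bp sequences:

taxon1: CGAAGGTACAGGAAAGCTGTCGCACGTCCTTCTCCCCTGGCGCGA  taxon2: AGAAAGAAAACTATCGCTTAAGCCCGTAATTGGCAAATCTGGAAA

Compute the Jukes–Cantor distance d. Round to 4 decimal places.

The sequences differ at 24 of 45 sites, so p = 24/45 ≈ 0.533333.
d = −(3/4) ln(1 − 4p/3) = −0.75 ln(1 − 0.711111) = −0.75 ln(0.288889)
  = −0.75 × (-1.241713) = 0.931285 substitutions/site.

0.9313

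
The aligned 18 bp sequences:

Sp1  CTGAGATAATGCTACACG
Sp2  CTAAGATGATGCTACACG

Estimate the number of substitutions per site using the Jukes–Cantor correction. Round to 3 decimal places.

The sequences differ at 2 of 18 sites (3, 8), so p = 2/18 ≈ 0.111111.
d = −(3/4) ln(1 − 4p/3) = −0.75 ln(1 − 0.148148) = −0.75 ln(0.851852)
  = −0.75 × (-0.160342) = 0.120257 substitutions/site.

0.120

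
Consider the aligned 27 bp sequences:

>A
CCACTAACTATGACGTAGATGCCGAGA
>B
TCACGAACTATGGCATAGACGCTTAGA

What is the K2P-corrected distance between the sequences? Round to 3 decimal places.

Of 27 sites, 5 differences are transitions and 2 are transversions, so P = 5/27 ≈ 0.185185 and Q = 2/27 ≈ 0.074074.
Under the Kimura two-parameter model, d = −½ ln(1 − 2P − Q) − ¼ ln(1 − 2Q).
1 − 2P − Q = 0.555556, giving −½ ln(0.555556) = 0.293893.
1 − 2Q = 0.851852, giving −¼ ln(0.851852) = 0.040086.
d = 0.293893 + 0.040086 = 0.333979.

0.334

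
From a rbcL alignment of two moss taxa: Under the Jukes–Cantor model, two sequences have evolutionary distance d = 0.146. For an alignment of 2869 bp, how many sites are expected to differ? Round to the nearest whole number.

Invert JC69: p = (3/4)(1 − e^(−4d/3)) = 0.75 × (1 − e^(-0.194667)) = 0.75 × (1 − 0.823109) = 0.132668.
Expected differing sites = pL ≈ 0.132668 × 2869 = 380.624492 ≈ 381.

381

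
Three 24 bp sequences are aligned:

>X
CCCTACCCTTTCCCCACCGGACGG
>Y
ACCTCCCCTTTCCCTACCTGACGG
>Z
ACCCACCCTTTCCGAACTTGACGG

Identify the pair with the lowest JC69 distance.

X–Y: 4/24 differ, p = 0.167, d = 0.188.
X–Z: 6/24 differ, p = 0.250, d = 0.304.
Y–Z: 5/24 differ, p = 0.208, d = 0.244.
The smallest distance is between X and Y.

X and Y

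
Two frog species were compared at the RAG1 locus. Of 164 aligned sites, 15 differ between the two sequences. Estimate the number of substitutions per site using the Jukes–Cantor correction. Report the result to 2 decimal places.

0.10

p = 15/164 ≈ 0.091463.
d = −(3/4) ln(1 − 4p/3) = −0.75 ln(1 − 0.121951) = −0.75 ln(0.878049)
  = −0.75 × (-0.130053) = 0.097540 substitutions/site.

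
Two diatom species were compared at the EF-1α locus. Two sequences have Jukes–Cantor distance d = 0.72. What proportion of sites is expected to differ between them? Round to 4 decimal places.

p = (3/4)(1 − e^(−4d/3)) = 0.75 × (1 − e^(-0.96)) = 0.75 × (1 − 0.382893) = 0.462830.

0.4628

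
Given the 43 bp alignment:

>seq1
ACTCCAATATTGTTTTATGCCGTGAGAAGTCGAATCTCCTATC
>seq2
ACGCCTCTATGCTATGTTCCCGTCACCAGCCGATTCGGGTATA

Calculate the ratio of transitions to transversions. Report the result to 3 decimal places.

Transitions are A↔G and C↔T; transversions are all other mismatches.
Transitions: 1. Transversions: 17.
R = 1/17 = 0.058823… ≈ 0.059 (to 3 d.p.).

0.059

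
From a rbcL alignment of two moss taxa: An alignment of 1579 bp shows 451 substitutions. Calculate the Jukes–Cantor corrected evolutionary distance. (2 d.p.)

0.36

p = 451/1579 ≈ 0.285624.
d = −(3/4) ln(1 − 4p/3) = −0.75 ln(1 − 0.380832) = −0.75 ln(0.619168)
  = −0.75 × (-0.479379) = 0.359534 substitutions/site.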